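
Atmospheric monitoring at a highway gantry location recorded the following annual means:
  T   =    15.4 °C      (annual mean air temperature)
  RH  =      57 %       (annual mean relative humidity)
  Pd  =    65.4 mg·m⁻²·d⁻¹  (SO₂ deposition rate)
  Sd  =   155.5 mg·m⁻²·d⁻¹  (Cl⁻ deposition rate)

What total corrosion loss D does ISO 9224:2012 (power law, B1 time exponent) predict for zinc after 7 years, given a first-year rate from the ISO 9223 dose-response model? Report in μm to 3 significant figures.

D(7) = 12.5 μm

zinc: temperature factor f = -0.071·(5.4) = -0.3834
  SO₂ term: 0.0129·65.4^0.44·exp(0.046·57-0.3834) = 0.7615
  Sd branch = 0.0175·Sd^0.57·e^(0.008·RH+0.085·T) = 1.815 μm/a
  r_corr = 0.7615 + 1.815 = 2.576 μm/a
ISO 9224: D(t) = r_corr · t^b with b = 0.813 (zinc, B1)
  D(7) = 2.576 × 7^0.813 = 2.576 × 4.865 = 12.53 μm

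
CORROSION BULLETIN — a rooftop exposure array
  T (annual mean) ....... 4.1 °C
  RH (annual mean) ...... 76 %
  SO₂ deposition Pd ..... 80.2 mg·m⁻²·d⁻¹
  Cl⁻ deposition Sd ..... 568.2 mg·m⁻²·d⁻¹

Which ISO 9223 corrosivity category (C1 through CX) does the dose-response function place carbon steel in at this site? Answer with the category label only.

carbon steel: T≤10 °C ⇒ hinge +0.150·(4.1−10) = -0.8850
  Pd branch = 1.77·Pd^0.52·e^(0.02·RH+f) = 32.65 μm/a
  Cl⁻ term: 0.102·568.2^0.62·exp(0.033·76+0.04·4.1) = 75.31
  r_corr = 32.65 + 75.31 = 108 μm/a
ISO 9223 Table 2 (carbon steel): 80 < 108 ≤ 200 μm/a ⇒ C5

C5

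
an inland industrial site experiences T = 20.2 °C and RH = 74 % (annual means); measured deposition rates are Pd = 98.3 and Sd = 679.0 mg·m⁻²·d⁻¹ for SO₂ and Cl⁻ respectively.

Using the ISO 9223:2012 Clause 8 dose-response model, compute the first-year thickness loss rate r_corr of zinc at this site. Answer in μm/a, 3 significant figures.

zinc: T>10 °C ⇒ hinge -0.071·(20.2−10) = -0.7242
  sulphur-dioxide contribution → 1.416 μm/a
  chloride contribution → 7.244 μm/a
  ⇒ r_corr(zinc) = 8.66 μm/a

r_corr = 8.66 μm/a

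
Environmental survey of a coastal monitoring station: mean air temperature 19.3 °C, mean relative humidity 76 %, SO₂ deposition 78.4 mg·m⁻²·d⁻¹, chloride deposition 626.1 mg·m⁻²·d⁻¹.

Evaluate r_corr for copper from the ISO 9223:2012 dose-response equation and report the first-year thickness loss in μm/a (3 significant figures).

copper: temperature factor f = -0.080·(9.3) = -0.7440
  sulphur-dioxide contribution → 0.6935 μm/a
  chloride contribution → 2.316 μm/a
  ⇒ r_corr(copper) = 3.01 μm/a

r_corr = 3.01 μm/a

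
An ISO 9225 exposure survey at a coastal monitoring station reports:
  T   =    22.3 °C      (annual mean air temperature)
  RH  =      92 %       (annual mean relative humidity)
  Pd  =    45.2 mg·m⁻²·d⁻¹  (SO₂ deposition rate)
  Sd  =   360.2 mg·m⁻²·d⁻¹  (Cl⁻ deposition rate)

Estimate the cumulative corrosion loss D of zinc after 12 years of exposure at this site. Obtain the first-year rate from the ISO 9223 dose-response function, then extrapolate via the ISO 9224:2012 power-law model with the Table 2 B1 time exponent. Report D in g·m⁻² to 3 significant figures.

zinc: f(T) = -0.071·(T−10) [T>10 °C] = -0.8733
  sulphur-dioxide contribution → 1.984 μm/a
  chloride contribution → 6.968 μm/a
  ⇒ r_corr(zinc) = 8.952 μm/a
Long-term exponent b (ISO 9224 Table 2, B1) = 0.813
  D(12) = 8.952 × 12^0.813 = 8.952 × 7.54 = 67.5 μm
  Mass loss = 67.5 μm × 7.14 g/cm³ = 481.9 g·m⁻²

D(12) = 482 g·m⁻²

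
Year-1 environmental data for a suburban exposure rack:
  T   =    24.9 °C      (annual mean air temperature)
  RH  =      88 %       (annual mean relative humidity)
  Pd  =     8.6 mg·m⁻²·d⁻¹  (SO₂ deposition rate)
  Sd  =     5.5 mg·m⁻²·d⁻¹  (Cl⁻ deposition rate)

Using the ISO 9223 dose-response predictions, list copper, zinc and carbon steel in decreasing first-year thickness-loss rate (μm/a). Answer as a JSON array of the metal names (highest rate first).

copper: f(T) = -0.080·(T−10) [T>10 °C] = -1.1920
  sulphur-dioxide contribution → 0.5063 μm/a
  chloride contribution → 1.307 μm/a
  ⇒ r_corr(copper) = 1.814 μm/a
zinc: temperature factor f = -0.071·(14.9) = -1.0579
  sulphur-dioxide contribution → 0.6612 μm/a
  chloride contribution → 0.7762 μm/a
  ⇒ r_corr(zinc) = 1.437 μm/a
carbon steel: f(T) = -0.054·(T−10) [T>10 °C] = -0.8046
  sulphur-dioxide contribution → 14.09 μm/a
  chloride contribution → 14.5 μm/a
  total first-year rate 28.59 μm/a
Ordering by μm/a: carbon steel (28.6) > copper (1.81) > zinc (1.44)

["carbon steel", "copper", "zinc"]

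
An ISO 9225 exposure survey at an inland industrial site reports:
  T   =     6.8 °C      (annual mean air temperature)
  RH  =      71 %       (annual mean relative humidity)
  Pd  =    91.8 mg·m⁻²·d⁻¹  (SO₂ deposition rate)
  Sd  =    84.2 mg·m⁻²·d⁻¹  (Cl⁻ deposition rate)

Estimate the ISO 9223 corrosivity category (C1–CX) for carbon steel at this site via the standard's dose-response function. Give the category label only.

carbon steel: T≤10 °C ⇒ hinge +0.150·(6.8−10) = -0.4800
  sulphur-dioxide contribution → 47.52 μm/a
  chloride contribution → 21.78 μm/a
  total first-year rate 69.3 μm/a
Category bounds: 50…80 μm/a bracket r_corr ⇒ C4

C4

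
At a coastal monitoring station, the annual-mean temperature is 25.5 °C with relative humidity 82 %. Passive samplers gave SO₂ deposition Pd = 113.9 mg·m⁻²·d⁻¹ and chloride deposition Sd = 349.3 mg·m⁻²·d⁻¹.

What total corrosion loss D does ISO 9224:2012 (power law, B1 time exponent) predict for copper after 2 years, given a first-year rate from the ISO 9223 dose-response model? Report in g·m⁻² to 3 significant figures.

D(2) = 56.8 g·m⁻²

copper: f(T) = -0.080·(T−10) [T>10 °C] = -1.2400
  Pd branch = 0.0053·Pd^0.26·e^(0.059·RH+f) = 0.6631 μm/a
  Cl⁻ term: 0.01025·349.3^0.27·exp(0.036·82+0.049·25.5) = 3.327
  r_corr = 0.6631 + 3.327 = 3.99 μm/a
ISO 9224: D(t) = r_corr · t^b with b = 0.667 (copper, B1)
  D(2) = 3.99 × 2^0.667 = 3.99 × 1.588 = 6.336 μm
  Mass loss = 6.336 μm × 8.96 g/cm³ = 56.77 g·m⁻²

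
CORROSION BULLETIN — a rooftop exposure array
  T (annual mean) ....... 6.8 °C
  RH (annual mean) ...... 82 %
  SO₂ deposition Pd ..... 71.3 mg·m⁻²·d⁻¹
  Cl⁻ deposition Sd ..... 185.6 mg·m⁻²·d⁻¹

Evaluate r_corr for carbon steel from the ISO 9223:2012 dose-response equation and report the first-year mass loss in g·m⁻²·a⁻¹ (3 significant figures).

carbon steel: temperature factor f = +0.150·(-3.2) = -0.4800
  SO₂ term: 1.77·71.3^0.52·exp(0.02·82-0.4800) = 51.92
  Sd branch = 0.102·Sd^0.62·e^(0.033·RH+0.04·T) = 51.1 μm/a
  sum: 51.92 + 51.1 → r_corr = 103 μm/a
Convert to mass loss: 103 μm/a × 7.85 g/cm³ = 808.8 g·m⁻²·a⁻¹

r_corr = 809 g·m⁻²·a⁻¹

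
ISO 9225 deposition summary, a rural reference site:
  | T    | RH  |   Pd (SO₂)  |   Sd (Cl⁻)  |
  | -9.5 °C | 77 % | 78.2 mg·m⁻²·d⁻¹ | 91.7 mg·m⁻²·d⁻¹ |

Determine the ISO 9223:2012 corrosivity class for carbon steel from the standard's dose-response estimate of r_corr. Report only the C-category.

carbon steel: f(T) = +0.150·(T−10) [T≤10 °C] = -2.9250
  SO₂ term: 1.77·78.2^0.52·exp(0.02·77-2.9250) = 4.275
  Sd branch = 0.102·Sd^0.62·e^(0.033·RH+0.04·T) = 14.58 μm/a
  r_corr = 4.275 + 14.58 = 18.86 μm/a
Category bounds: 1.3…25 μm/a bracket r_corr ⇒ C2

C2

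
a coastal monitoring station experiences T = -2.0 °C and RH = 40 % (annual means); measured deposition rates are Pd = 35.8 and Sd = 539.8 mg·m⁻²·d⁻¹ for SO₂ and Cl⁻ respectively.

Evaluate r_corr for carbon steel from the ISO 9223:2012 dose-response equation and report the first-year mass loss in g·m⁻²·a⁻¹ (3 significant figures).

carbon steel: f(T) = +0.150·(T−10) [T≤10 °C] = -1.8000
  sulphur-dioxide contribution → 4.185 μm/a
  chloride contribution → 17.42 μm/a
  ⇒ r_corr(carbon steel) = 21.61 μm/a
Convert to mass loss: 21.61 μm/a × 7.85 g/cm³ = 169.6 g·m⁻²·a⁻¹

r_corr = 170 g·m⁻²·a⁻¹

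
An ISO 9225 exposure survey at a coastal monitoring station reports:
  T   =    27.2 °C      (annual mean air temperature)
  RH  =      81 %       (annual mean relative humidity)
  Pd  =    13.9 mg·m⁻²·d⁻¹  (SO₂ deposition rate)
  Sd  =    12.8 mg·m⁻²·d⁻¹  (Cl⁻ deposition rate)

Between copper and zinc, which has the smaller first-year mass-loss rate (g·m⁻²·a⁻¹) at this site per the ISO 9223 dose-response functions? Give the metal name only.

copper: f(T) = -0.080·(T−10) [T>10 °C] = -1.3760
  sulphur-dioxide contribution → 0.3158 μm/a
  chloride contribution → 1.429 μm/a
  ⇒ r_corr(copper) = 1.744 μm/a
  mass loss = 1.744 μm/a × 8.96 g/cm³ = 15.63 g·m⁻²·a⁻¹
zinc: T>10 °C ⇒ hinge -0.071·(27.2−10) = -1.2212
  sulphur-dioxide contribution → 0.5027 μm/a
  chloride contribution → 1.444 μm/a
  ⇒ r_corr(zinc) = 1.947 μm/a
  mass loss = 1.947 μm/a × 7.14 g/cm³ = 13.9 g·m⁻²·a⁻¹
Ordering by g·m⁻²·a⁻¹: copper (15.6) > zinc (13.9)

zinc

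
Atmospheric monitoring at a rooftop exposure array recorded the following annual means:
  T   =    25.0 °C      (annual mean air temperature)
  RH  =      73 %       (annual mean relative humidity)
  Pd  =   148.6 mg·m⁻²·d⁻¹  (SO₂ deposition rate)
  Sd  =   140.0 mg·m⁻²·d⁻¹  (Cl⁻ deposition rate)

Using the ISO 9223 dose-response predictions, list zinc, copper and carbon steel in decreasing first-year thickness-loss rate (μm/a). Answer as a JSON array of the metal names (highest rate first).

zinc: T>10 °C ⇒ hinge -0.071·(25.0−10) = -1.0650
  SO₂ term: 0.0129·148.6^0.44·exp(0.046·73-1.0650) = 1.154
  Cl⁻ term: 0.0175·140.0^0.57·exp(0.008·73+0.085·25.0) = 4.394
  r_corr = 1.154 + 4.394 = 5.548 μm/a
copper: temperature factor f = -0.080·(15.0) = -1.2000
  Pd branch = 0.0053·Pd^0.26·e^(0.059·RH+f) = 0.4349 μm/a
  Cl⁻ term: 0.01025·140.0^0.27·exp(0.036·73+0.049·25.0) = 1.834
  r_corr = 0.4349 + 1.834 = 2.269 μm/a
carbon steel: temperature factor f = -0.054·(15.0) = -0.8100
  Pd branch = 1.77·Pd^0.52·e^(0.02·RH+f) = 45.68 μm/a
  Cl⁻ term: 0.102·140.0^0.62·exp(0.033·73+0.04·25.0) = 66.03
  sum: 45.68 + 66.03 → r_corr = 111.7 μm/a
Ordering by μm/a: carbon steel (112) > zinc (5.55) > copper (2.27)

["carbon steel", "zinc", "copper"]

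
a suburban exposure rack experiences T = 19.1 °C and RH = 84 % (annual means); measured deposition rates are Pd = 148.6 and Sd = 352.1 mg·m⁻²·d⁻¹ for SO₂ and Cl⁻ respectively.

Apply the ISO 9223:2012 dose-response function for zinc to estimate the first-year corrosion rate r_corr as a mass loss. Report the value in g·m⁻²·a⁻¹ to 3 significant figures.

r_corr = 55.9 g·m⁻²·a⁻¹

zinc: temperature factor f = -0.071·(9.1) = -0.6461
  sulphur-dioxide contribution → 2.909 μm/a
  chloride contribution → 4.915 μm/a
  ⇒ r_corr(zinc) = 7.825 μm/a
Convert to mass loss: 7.825 μm/a × 7.14 g/cm³ = 55.87 g·m⁻²·a⁻¹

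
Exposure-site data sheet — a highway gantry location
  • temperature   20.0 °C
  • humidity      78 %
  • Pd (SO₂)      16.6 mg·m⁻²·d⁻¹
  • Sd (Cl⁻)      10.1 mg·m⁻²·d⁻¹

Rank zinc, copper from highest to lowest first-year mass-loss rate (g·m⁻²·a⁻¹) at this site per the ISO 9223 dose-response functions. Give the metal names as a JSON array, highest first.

["copper", "zinc"]

zinc: temperature factor f = -0.071·(10.0) = -0.7100
  Pd branch = 0.0129·Pd^0.44·e^(0.046·RH+f) = 0.7895 μm/a
  Cl⁻ term: 0.0175·10.1^0.57·exp(0.008·78+0.085·20.0) = 0.668
  r_corr = 0.7895 + 0.668 = 1.458 μm/a
  mass loss = 1.458 μm/a × 7.14 g/cm³ = 10.41 g·m⁻²·a⁻¹
copper: T>10 °C ⇒ hinge -0.080·(20.0−10) = -0.8000
  SO₂ term: 0.0053·16.6^0.26·exp(0.059·78-0.8000) = 0.4928
  Cl⁻ term: 0.01025·10.1^0.27·exp(0.036·78+0.049·20.0) = 0.8453
  r_corr = 0.4928 + 0.8453 = 1.338 μm/a
  mass loss = 1.338 μm/a × 8.96 g/cm³ = 11.99 g·m⁻²·a⁻¹
Ordering by g·m⁻²·a⁻¹: copper (12) > zinc (10.4)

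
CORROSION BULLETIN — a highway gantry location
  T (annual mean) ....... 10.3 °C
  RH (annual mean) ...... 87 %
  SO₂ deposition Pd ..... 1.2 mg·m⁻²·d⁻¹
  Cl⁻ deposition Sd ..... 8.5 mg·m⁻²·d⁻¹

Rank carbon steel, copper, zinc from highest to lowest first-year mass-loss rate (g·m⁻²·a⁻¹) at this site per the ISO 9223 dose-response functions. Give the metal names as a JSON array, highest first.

carbon steel: T>10 °C ⇒ hinge -0.054·(10.3−10) = -0.0162
  sulphur-dioxide contribution → 10.91 μm/a
  chloride contribution → 10.25 μm/a
  total first-year rate 21.16 μm/a
  mass loss = 21.16 μm/a × 7.85 g/cm³ = 166.1 g·m⁻²·a⁻¹
copper: f(T) = -0.080·(T−10) [T>10 °C] = -0.0240
  sulphur-dioxide contribution → 0.9198 μm/a
  chloride contribution → 0.6935 μm/a
  total first-year rate 1.613 μm/a
  mass loss = 1.613 μm/a × 8.96 g/cm³ = 14.46 g·m⁻²·a⁻¹
zinc: f(T) = -0.071·(T−10) [T>10 °C] = -0.0213
  sulphur-dioxide contribution → 0.7486 μm/a
  chloride contribution → 0.2853 μm/a
  ⇒ r_corr(zinc) = 1.034 μm/a
  mass loss = 1.034 μm/a × 7.14 g/cm³ = 7.382 g·m⁻²·a⁻¹
Ordering by g·m⁻²·a⁻¹: carbon steel (166) > copper (14.5) > zinc (7.38)

["carbon steel", "copper", "zinc"]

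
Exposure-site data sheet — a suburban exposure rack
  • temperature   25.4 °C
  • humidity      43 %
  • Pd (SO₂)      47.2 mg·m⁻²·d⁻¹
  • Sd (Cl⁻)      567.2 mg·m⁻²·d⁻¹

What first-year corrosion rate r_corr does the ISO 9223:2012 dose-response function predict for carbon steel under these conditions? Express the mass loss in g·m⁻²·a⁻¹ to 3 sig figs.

carbon steel: T>10 °C ⇒ hinge -0.054·(25.4−10) = -0.8316
  sulphur-dioxide contribution → 13.51 μm/a
  chloride contribution → 59.35 μm/a
  total first-year rate 72.86 μm/a
Convert to mass loss: 72.86 μm/a × 7.85 g/cm³ = 572 g·m⁻²·a⁻¹

r_corr = 572 g·m⁻²·a⁻¹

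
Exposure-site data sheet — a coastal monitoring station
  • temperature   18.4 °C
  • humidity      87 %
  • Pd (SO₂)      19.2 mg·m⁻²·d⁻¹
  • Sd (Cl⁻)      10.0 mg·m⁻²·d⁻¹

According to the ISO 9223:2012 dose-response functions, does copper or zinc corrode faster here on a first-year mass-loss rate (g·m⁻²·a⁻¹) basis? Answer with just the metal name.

copper: T>10 °C ⇒ hinge -0.080·(18.4−10) = -0.6720
  Pd branch = 0.0053·Pd^0.26·e^(0.059·RH+f) = 0.9893 μm/a
  Sd branch = 0.01025·Sd^0.27·e^(0.036·RH+0.049·T) = 1.078 μm/a
  sum: 0.9893 + 1.078 → r_corr = 2.067 μm/a
  mass loss = 2.067 μm/a × 8.96 g/cm³ = 18.52 g·m⁻²·a⁻¹
zinc: f(T) = -0.071·(T−10) [T>10 °C] = -0.5964
  SO₂ term: 0.0129·19.2^0.44·exp(0.046·87-0.5964) = 1.427
  Cl⁻ term: 0.0175·10.0^0.57·exp(0.008·87+0.085·18.4) = 0.6231
  r_corr = 1.427 + 0.6231 = 2.05 μm/a
  mass loss = 2.05 μm/a × 7.14 g/cm³ = 14.63 g·m⁻²·a⁻¹
Ordering by g·m⁻²·a⁻¹: copper (18.5) > zinc (14.6)

copper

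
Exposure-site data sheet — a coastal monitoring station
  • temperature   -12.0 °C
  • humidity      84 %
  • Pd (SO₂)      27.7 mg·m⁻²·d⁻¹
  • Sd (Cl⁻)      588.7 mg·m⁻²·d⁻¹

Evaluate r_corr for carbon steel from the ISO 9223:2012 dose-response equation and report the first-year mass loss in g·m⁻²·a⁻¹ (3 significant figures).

r_corr = 429 g·m⁻²·a⁻¹

carbon steel: T≤10 °C ⇒ hinge +0.150·(-12.0−10) = -3.3000
  sulphur-dioxide contribution → 1.97 μm/a
  chloride contribution → 52.64 μm/a
  ⇒ r_corr(carbon steel) = 54.61 μm/a
Convert to mass loss: 54.61 μm/a × 7.85 g/cm³ = 428.7 g·m⁻²·a⁻¹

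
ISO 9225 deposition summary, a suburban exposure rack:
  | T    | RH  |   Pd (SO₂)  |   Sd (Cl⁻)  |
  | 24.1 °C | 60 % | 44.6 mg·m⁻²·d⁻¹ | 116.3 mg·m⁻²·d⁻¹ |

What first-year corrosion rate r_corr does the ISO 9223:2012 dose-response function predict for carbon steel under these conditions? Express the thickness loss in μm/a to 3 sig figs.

carbon steel: temperature factor f = -0.054·(14.1) = -0.7614
  sulphur-dioxide contribution → 19.77 μm/a
  chloride contribution → 36.97 μm/a
  ⇒ r_corr(carbon steel) = 56.74 μm/a

r_corr = 56.7 μm/a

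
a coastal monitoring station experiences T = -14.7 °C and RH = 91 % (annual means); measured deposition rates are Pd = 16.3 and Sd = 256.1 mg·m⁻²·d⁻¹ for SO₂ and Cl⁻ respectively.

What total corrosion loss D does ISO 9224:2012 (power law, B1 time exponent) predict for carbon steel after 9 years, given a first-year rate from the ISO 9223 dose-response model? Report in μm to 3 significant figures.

D(9) = 116 μm

carbon steel: f(T) = +0.150·(T−10) [T≤10 °C] = -3.7050
  Pd branch = 1.77·Pd^0.52·e^(0.02·RH+f) = 1.147 μm/a
  Sd branch = 0.102·Sd^0.62·e^(0.033·RH+0.04·T) = 35.53 μm/a
  r_corr = 1.147 + 35.53 = 36.68 μm/a
ISO 9224: D(t) = r_corr · t^b with b = 0.523 (carbon steel, B1)
  D(9) = 36.68 × 9^0.523 = 36.68 × 3.156 = 115.7 μm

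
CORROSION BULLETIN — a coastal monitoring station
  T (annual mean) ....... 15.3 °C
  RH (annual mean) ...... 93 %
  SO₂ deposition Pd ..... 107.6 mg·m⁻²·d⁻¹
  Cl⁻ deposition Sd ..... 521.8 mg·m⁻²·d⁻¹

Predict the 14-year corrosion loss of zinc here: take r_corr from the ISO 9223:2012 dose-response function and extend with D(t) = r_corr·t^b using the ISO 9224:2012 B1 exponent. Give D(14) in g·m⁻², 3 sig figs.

D(14) = 597 g·m⁻²

zinc: T>10 °C ⇒ hinge -0.071·(15.3−10) = -0.3763
  SO₂ term: 0.0129·107.6^0.44·exp(0.046·93-0.3763) = 5.001
  Cl⁻ term: 0.0175·521.8^0.57·exp(0.008·93+0.085·15.3) = 4.786
  r_corr = 5.001 + 4.786 = 9.787 μm/a
ISO 9224: D(t) = r_corr · t^b with b = 0.813 (zinc, B1)
  D(14) = 9.787 × 14^0.813 = 9.787 × 8.547 = 83.64 μm
  Mass loss = 83.64 μm × 7.14 g/cm³ = 597.2 g·m⁻²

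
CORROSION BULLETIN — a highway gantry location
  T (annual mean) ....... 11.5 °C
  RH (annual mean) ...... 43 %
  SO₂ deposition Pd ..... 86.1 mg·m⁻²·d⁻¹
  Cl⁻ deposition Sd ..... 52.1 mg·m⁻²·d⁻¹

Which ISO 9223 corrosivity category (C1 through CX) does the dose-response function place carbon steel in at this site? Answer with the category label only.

C3

carbon steel: f(T) = -0.054·(T−10) [T>10 °C] = -0.0810
  Pd branch = 1.77·Pd^0.52·e^(0.02·RH+f) = 39.13 μm/a
  Cl⁻ term: 0.102·52.1^0.62·exp(0.033·43+0.04·11.5) = 7.746
  r_corr = 39.13 + 7.746 = 46.87 μm/a
Category bounds: 25…50 μm/a bracket r_corr ⇒ C3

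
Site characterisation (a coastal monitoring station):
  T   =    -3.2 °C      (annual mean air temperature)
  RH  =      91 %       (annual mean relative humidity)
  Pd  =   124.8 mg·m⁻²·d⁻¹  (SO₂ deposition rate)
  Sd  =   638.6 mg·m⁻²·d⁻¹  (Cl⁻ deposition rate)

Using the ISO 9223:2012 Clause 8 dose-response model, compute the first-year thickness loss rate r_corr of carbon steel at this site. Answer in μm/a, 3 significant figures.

carbon steel: temperature factor f = +0.150·(-13.2) = -1.9800
  sulphur-dioxide contribution → 18.56 μm/a
  chloride contribution → 99.18 μm/a
  total first-year rate 117.7 μm/a

r_corr = 118 μm/a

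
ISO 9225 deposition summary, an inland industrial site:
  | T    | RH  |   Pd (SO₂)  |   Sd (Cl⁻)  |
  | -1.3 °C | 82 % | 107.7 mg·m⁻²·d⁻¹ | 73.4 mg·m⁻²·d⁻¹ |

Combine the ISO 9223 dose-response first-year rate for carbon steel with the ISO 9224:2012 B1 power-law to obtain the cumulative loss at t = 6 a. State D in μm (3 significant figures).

carbon steel: f(T) = +0.150·(T−10) [T≤10 °C] = -1.6950
  sulphur-dioxide contribution → 19.09 μm/a
  chloride contribution → 20.79 μm/a
  ⇒ r_corr(carbon steel) = 39.89 μm/a
Long-term exponent b (ISO 9224 Table 2, B1) = 0.523
  D(6) = 39.89 × 6^0.523 = 39.89 × 2.553 = 101.8 μm

D(6) = 102 μm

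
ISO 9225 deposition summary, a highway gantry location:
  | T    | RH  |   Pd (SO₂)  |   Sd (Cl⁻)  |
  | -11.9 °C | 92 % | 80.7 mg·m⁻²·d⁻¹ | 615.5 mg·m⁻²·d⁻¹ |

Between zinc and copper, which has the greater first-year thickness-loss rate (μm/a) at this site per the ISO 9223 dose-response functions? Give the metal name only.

zinc: f(T) = +0.038·(T−10) [T≤10 °C] = -0.8322
  sulphur-dioxide contribution → 2.668 μm/a
  chloride contribution → 0.5167 μm/a
  total first-year rate 3.184 μm/a
copper: temperature factor f = +0.126·(-21.9) = -2.7594
  sulphur-dioxide contribution → 0.2393 μm/a
  chloride contribution → 0.8891 μm/a
  total first-year rate 1.128 μm/a
Ordering by μm/a: zinc (3.18) > copper (1.13)

zinc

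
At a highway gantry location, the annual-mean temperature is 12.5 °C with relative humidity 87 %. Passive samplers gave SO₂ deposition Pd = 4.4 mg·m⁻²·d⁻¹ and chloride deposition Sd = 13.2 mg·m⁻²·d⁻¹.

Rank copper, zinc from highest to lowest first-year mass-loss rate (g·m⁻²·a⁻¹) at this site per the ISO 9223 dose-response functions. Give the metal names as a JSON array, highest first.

copper: temperature factor f = -0.080·(2.5) = -0.2000
  Pd branch = 0.0053·Pd^0.26·e^(0.059·RH+f) = 1.081 μm/a
  Cl⁻ term: 0.01025·13.2^0.27·exp(0.036·87+0.049·12.5) = 0.87
  r_corr = 1.081 + 0.87 = 1.951 μm/a
  mass loss = 1.951 μm/a × 8.96 g/cm³ = 17.48 g·m⁻²·a⁻¹
zinc: temperature factor f = -0.071·(2.5) = -0.1775
  SO₂ term: 0.0129·4.4^0.44·exp(0.046·87-0.1775) = 1.134
  Sd branch = 0.0175·Sd^0.57·e^(0.008·RH+0.085·T) = 0.4421 μm/a
  r_corr = 1.134 + 0.4421 = 1.576 μm/a
  mass loss = 1.576 μm/a × 7.14 g/cm³ = 11.25 g·m⁻²·a⁻¹
Ordering by g·m⁻²·a⁻¹: copper (17.5) > zinc (11.3)

["copper", "zinc"]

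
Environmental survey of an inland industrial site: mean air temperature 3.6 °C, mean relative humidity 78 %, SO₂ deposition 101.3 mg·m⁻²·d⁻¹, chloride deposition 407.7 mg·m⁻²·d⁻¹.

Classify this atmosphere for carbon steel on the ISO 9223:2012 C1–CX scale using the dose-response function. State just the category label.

C5

carbon steel: f(T) = +0.150·(T−10) [T≤10 °C] = -0.9600
  sulphur-dioxide contribution → 35.6 μm/a
  chloride contribution → 64.18 μm/a
  ⇒ r_corr(carbon steel) = 99.78 μm/a
Category bounds: 80…200 μm/a bracket r_corr ⇒ C5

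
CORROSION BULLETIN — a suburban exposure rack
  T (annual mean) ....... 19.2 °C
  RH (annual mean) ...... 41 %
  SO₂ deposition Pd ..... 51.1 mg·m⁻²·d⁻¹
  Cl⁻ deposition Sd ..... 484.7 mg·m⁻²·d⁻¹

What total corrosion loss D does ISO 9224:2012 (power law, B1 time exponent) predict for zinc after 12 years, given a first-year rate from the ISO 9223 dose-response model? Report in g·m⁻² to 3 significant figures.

zinc: temperature factor f = -0.071·(9.2) = -0.6532
  Pd branch = 0.0129·Pd^0.44·e^(0.046·RH+f) = 0.2499 μm/a
  Cl⁻ term: 0.0175·484.7^0.57·exp(0.008·41+0.085·19.2) = 4.217
  r_corr = 0.2499 + 4.217 = 4.467 μm/a
ISO 9224: D(t) = r_corr · t^b with b = 0.813 (zinc, B1)
  D(12) = 4.467 × 12^0.813 = 4.467 × 7.54 = 33.68 μm
  Mass loss = 33.68 μm × 7.14 g/cm³ = 240.5 g·m⁻²

D(12) = 240 g·m⁻²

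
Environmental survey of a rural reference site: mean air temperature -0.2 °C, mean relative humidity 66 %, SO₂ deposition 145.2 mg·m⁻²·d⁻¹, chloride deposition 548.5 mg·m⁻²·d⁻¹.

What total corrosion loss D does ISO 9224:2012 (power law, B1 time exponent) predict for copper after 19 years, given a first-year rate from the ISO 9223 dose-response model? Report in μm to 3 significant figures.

copper: temperature factor f = +0.126·(-10.2) = -1.2852
  SO₂ term: 0.0053·145.2^0.26·exp(0.059·66-1.2852) = 0.2626
  Cl⁻ term: 0.01025·548.5^0.27·exp(0.036·66+0.049·-0.2) = 0.5997
  r_corr = 0.2626 + 0.5997 = 0.8623 μm/a
ISO 9224: D(t) = r_corr · t^b with b = 0.667 (copper, B1)
  D(19) = 0.8623 × 19^0.667 = 0.8623 × 7.127 = 6.146 μm

D(19) = 6.15 μm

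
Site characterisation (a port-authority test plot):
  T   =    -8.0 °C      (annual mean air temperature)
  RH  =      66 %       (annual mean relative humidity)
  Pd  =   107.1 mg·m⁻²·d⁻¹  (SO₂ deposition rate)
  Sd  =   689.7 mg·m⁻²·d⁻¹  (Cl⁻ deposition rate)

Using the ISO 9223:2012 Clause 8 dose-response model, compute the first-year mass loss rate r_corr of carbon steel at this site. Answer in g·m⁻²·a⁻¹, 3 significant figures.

carbon steel: T≤10 °C ⇒ hinge +0.150·(-8.0−10) = -2.7000
  Pd branch = 1.77·Pd^0.52·e^(0.02·RH+f) = 5.06 μm/a
  Cl⁻ term: 0.102·689.7^0.62·exp(0.033·66+0.04·-8.0) = 37.63
  r_corr = 5.06 + 37.63 = 42.69 μm/a
Convert to mass loss: 42.69 μm/a × 7.85 g/cm³ = 335.1 g·m⁻²·a⁻¹

r_corr = 335 g·m⁻²·a⁻¹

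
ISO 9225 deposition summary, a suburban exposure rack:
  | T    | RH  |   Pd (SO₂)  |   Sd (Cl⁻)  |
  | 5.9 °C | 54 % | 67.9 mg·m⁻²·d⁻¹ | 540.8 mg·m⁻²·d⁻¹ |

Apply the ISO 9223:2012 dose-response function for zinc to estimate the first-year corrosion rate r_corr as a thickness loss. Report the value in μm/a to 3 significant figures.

zinc: f(T) = +0.038·(T−10) [T≤10 °C] = -0.1558
  SO₂ term: 0.0129·67.9^0.44·exp(0.046·54-0.1558) = 0.8467
  Sd branch = 0.0175·Sd^0.57·e^(0.008·RH+0.085·T) = 1.608 μm/a
  r_corr = 0.8467 + 1.608 = 2.455 μm/a

r_corr = 2.45 μm/a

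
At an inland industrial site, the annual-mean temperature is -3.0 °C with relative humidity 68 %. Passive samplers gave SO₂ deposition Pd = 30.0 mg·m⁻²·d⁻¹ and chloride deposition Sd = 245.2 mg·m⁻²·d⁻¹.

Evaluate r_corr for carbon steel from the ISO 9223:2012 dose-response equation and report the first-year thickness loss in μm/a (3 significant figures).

carbon steel: f(T) = +0.150·(T−10) [T≤10 °C] = -1.9500
  sulphur-dioxide contribution → 5.752 μm/a
  chloride contribution → 25.85 μm/a
  ⇒ r_corr(carbon steel) = 31.61 μm/a

r_corr = 31.6 μm/a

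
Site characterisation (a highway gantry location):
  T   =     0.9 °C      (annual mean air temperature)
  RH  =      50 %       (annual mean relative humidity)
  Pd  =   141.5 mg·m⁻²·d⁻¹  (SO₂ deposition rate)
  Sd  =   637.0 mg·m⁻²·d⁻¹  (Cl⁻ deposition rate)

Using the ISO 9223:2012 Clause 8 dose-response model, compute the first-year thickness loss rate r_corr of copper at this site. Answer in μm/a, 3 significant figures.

copper: f(T) = +0.126·(T−10) [T≤10 °C] = -1.1466
  sulphur-dioxide contribution → 0.1166 μm/a
  chloride contribution → 0.3704 μm/a
  ⇒ r_corr(copper) = 0.487 μm/a

r_corr = 0.487 μm/a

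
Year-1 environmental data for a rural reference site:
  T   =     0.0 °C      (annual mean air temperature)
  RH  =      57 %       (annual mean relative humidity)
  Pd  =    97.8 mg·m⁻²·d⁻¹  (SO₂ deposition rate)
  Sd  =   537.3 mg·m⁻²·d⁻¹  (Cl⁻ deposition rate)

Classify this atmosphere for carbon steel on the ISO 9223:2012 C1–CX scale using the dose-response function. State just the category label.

C3

carbon steel: f(T) = +0.150·(T−10) [T≤10 °C] = -1.5000
  Pd branch = 1.77·Pd^0.52·e^(0.02·RH+f) = 13.38 μm/a
  Cl⁻ term: 0.102·537.3^0.62·exp(0.033·57+0.04·0.0) = 32.98
  r_corr = 13.38 + 32.98 = 46.36 μm/a
ISO 9223 Table 2 (carbon steel): 25 < 46.4 ≤ 50 μm/a ⇒ C3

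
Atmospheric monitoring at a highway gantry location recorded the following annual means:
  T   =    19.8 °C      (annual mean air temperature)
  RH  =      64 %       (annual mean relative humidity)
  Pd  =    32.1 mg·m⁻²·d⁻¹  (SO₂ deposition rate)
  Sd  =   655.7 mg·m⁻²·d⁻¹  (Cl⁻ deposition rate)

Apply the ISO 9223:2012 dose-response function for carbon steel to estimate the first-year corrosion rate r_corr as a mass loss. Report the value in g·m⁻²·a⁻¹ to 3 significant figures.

carbon steel: f(T) = -0.054·(T−10) [T>10 °C] = -0.5292
  sulphur-dioxide contribution → 22.77 μm/a
  chloride contribution → 103.8 μm/a
  ⇒ r_corr(carbon steel) = 126.6 μm/a
Convert to mass loss: 126.6 μm/a × 7.85 g/cm³ = 993.5 g·m⁻²·a⁻¹

r_corr = 994 g·m⁻²·a⁻¹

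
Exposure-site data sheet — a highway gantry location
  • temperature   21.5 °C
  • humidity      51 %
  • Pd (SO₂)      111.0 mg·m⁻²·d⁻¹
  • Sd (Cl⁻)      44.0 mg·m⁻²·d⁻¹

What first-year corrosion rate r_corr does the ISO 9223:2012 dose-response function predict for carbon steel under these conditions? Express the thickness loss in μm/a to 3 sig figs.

carbon steel: temperature factor f = -0.054·(11.5) = -0.6210
  SO₂ term: 1.77·111.0^0.52·exp(0.02·51-0.6210) = 30.54
  Cl⁻ term: 0.102·44.0^0.62·exp(0.033·51+0.04·21.5) = 13.55
  r_corr = 30.54 + 13.55 = 44.09 μm/a

r_corr = 44.1 μm/a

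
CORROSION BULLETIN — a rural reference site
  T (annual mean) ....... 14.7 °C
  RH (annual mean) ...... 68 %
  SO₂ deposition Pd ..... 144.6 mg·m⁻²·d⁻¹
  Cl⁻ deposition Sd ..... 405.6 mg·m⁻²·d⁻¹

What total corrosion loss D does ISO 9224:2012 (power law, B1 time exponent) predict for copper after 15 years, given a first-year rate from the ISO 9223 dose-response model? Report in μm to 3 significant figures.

D(15) = 12.0 μm

copper: T>10 °C ⇒ hinge -0.080·(14.7−10) = -0.3760
  Pd branch = 0.0053·Pd^0.26·e^(0.059·RH+f) = 0.7328 μm/a
  Cl⁻ term: 0.01025·405.6^0.27·exp(0.036·68+0.049·14.7) = 1.233
  r_corr = 0.7328 + 1.233 = 1.966 μm/a
ISO 9224: D(t) = r_corr · t^b with b = 0.667 (copper, B1)
  D(15) = 1.966 × 15^0.667 = 1.966 × 6.088 = 11.97 μm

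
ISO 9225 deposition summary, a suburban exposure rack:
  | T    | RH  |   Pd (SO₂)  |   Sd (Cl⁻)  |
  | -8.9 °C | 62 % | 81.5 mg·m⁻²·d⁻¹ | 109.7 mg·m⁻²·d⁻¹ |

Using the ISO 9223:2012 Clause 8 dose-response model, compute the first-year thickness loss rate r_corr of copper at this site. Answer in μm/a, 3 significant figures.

r_corr = 0.279 μm/a

copper: T≤10 °C ⇒ hinge +0.126·(-8.9−10) = -2.3814
  Pd branch = 0.0053·Pd^0.26·e^(0.059·RH+f) = 0.05965 μm/a
  Sd branch = 0.01025·Sd^0.27·e^(0.036·RH+0.049·T) = 0.2195 μm/a
  r_corr = 0.05965 + 0.2195 = 0.2792 μm/a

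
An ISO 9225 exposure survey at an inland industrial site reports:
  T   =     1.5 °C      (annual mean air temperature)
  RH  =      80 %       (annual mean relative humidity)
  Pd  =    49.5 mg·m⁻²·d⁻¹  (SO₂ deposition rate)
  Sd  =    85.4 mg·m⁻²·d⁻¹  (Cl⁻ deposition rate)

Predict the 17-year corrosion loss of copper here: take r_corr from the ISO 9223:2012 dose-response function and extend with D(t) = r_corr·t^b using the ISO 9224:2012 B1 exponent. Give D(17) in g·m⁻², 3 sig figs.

D(17) = 72.0 g·m⁻²

copper: temperature factor f = +0.126·(-8.5) = -1.0710
  sulphur-dioxide contribution → 0.5618 μm/a
  chloride contribution → 0.653 μm/a
  total first-year rate 1.215 μm/a
Long-term exponent b (ISO 9224 Table 2, B1) = 0.667
  D(17) = 1.215 × 17^0.667 = 1.215 × 6.618 = 8.039 μm
  Mass loss = 8.039 μm × 8.96 g/cm³ = 72.03 g·m⁻²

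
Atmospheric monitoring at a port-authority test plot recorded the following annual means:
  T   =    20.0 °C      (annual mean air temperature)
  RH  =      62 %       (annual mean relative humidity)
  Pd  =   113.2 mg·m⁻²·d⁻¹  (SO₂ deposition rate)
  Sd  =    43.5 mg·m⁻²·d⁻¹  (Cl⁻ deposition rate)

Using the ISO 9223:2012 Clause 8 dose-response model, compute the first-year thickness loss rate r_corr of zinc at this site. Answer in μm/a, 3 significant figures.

r_corr = 2.23 μm/a

zinc: f(T) = -0.071·(T−10) [T>10 °C] = -0.7100
  SO₂ term: 0.0129·113.2^0.44·exp(0.046·62-0.7100) = 0.8801
  Cl⁻ term: 0.0175·43.5^0.57·exp(0.008·62+0.085·20.0) = 1.351
  sum: 0.8801 + 1.351 → r_corr = 2.231 μm/a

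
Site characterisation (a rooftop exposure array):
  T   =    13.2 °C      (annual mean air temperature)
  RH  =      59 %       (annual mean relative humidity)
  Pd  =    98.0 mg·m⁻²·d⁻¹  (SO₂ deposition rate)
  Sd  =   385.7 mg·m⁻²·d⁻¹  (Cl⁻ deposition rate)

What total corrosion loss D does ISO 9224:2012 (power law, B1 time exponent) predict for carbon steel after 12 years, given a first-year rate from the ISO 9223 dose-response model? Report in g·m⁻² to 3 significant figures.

carbon steel: f(T) = -0.054·(T−10) [T>10 °C] = -0.1728
  Pd branch = 1.77·Pd^0.52·e^(0.02·RH+f) = 52.58 μm/a
  Cl⁻ term: 0.102·385.7^0.62·exp(0.033·59+0.04·13.2) = 48.64
  r_corr = 52.58 + 48.64 = 101.2 μm/a
Long-term exponent b (ISO 9224 Table 2, B1) = 0.523
  D(12) = 101.2 × 12^0.523 = 101.2 × 3.668 = 371.2 μm
  Mass loss = 371.2 μm × 7.85 g/cm³ = 2914 g·m⁻²

D(12) = 2.91e+03 g·m⁻²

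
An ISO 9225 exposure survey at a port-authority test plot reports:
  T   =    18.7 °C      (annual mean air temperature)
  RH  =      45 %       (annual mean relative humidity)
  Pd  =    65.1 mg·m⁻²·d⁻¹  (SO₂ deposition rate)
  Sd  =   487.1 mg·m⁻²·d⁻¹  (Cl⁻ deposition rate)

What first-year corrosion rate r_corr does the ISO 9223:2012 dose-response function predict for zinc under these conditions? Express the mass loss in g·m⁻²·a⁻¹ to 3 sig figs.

r_corr = 32.3 g·m⁻²·a⁻¹

zinc: T>10 °C ⇒ hinge -0.071·(18.7−10) = -0.6177
  SO₂ term: 0.0129·65.1^0.44·exp(0.046·45-0.6177) = 0.3462
  Sd branch = 0.0175·Sd^0.57·e^(0.008·RH+0.085·T) = 4.184 μm/a
  r_corr = 0.3462 + 4.184 = 4.531 μm/a
Convert to mass loss: 4.531 μm/a × 7.14 g/cm³ = 32.35 g·m⁻²·a⁻¹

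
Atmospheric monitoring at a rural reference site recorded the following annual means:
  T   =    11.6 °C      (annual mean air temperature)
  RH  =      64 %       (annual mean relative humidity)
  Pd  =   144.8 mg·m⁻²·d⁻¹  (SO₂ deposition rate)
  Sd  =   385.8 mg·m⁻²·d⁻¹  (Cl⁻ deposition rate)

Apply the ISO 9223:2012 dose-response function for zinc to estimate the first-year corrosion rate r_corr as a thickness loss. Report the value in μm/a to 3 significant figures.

r_corr = 4.28 μm/a

zinc: temperature factor f = -0.071·(1.6) = -0.1136
  sulphur-dioxide contribution → 1.952 μm/a
  chloride contribution → 2.333 μm/a
  ⇒ r_corr(zinc) = 4.285 μm/a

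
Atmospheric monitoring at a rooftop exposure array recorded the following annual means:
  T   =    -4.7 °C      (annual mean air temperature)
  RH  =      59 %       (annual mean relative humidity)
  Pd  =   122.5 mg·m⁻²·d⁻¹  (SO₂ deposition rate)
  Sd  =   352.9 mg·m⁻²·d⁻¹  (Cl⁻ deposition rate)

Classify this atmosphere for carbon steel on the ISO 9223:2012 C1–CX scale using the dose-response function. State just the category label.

C3

carbon steel: T≤10 °C ⇒ hinge +0.150·(-4.7−10) = -2.2050
  SO₂ term: 1.77·122.5^0.52·exp(0.02·59-2.2050) = 7.738
  Cl⁻ term: 0.102·352.9^0.62·exp(0.033·59+0.04·-4.7) = 22.49
  sum: 7.738 + 22.49 → r_corr = 30.23 μm/a
Category bounds: 25…50 μm/a bracket r_corr ⇒ C3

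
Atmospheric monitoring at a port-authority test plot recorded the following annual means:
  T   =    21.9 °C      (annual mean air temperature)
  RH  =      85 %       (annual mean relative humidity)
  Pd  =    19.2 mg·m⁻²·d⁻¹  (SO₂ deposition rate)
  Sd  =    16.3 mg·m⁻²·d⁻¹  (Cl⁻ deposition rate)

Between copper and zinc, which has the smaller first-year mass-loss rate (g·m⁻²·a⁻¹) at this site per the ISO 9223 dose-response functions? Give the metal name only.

zinc

copper: temperature factor f = -0.080·(11.9) = -0.9520
  sulphur-dioxide contribution → 0.6645 μm/a
  chloride contribution → 1.358 μm/a
  ⇒ r_corr(copper) = 2.023 μm/a
  mass loss = 2.023 μm/a × 8.96 g/cm³ = 18.12 g·m⁻²·a⁻¹
zinc: T>10 °C ⇒ hinge -0.071·(21.9−10) = -0.8449
  sulphur-dioxide contribution → 1.015 μm/a
  chloride contribution → 1.091 μm/a
  ⇒ r_corr(zinc) = 2.106 μm/a
  mass loss = 2.106 μm/a × 7.14 g/cm³ = 15.03 g·m⁻²·a⁻¹
Ordering by g·m⁻²·a⁻¹: copper (18.1) > zinc (15)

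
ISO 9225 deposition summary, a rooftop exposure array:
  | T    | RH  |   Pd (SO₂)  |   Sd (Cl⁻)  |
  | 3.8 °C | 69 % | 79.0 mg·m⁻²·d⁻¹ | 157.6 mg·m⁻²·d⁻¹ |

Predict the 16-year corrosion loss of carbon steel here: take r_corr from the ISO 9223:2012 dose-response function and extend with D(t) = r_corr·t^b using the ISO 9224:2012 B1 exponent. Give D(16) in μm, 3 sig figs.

D(16) = 228 μm

carbon steel: T≤10 °C ⇒ hinge +0.150·(3.8−10) = -0.9300
  Pd branch = 1.77·Pd^0.52·e^(0.02·RH+f) = 26.93 μm/a
  Sd branch = 0.102·Sd^0.62·e^(0.033·RH+0.04·T) = 26.67 μm/a
  r_corr = 26.93 + 26.67 = 53.59 μm/a
Power-law: D(16) = r_corr · 16^0.523
  D(16) = 53.59 × 16^0.523 = 53.59 × 4.263 = 228.5 μm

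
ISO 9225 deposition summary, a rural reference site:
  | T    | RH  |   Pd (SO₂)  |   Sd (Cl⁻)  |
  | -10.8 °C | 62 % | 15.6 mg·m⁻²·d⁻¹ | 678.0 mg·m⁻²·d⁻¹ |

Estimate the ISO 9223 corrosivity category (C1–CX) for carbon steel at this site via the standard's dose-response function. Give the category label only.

C3

carbon steel: T≤10 °C ⇒ hinge +0.150·(-10.8−10) = -3.1200
  SO₂ term: 1.77·15.6^0.52·exp(0.02·62-3.1200) = 1.127
  Sd branch = 0.102·Sd^0.62·e^(0.033·RH+0.04·T) = 29.17 μm/a
  r_corr = 1.127 + 29.17 = 30.3 μm/a
ISO 9223 Table 2 (carbon steel): 25 < 30.3 ≤ 50 μm/a ⇒ C3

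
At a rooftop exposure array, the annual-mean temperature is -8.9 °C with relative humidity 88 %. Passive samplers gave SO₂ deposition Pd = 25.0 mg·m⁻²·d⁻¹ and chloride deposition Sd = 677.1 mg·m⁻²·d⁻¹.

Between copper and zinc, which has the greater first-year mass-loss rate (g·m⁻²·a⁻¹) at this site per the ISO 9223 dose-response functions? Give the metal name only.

copper: T≤10 °C ⇒ hinge +0.126·(-8.9−10) = -2.3814
  SO₂ term: 0.0053·25.0^0.26·exp(0.059·88-2.3814) = 0.2034
  Sd branch = 0.01025·Sd^0.27·e^(0.036·RH+0.049·T) = 0.9151 μm/a
  r_corr = 0.2034 + 0.9151 = 1.118 μm/a
  mass loss = 1.118 μm/a × 8.96 g/cm³ = 10.02 g·m⁻²·a⁻¹
zinc: f(T) = +0.038·(T−10) [T≤10 °C] = -0.7182
  SO₂ term: 0.0129·25.0^0.44·exp(0.046·88-0.7182) = 1.485
  Sd branch = 0.0175·Sd^0.57·e^(0.008·RH+0.085·T) = 0.6819 μm/a
  r_corr = 1.485 + 0.6819 = 2.167 μm/a
  mass loss = 2.167 μm/a × 7.14 g/cm³ = 15.47 g·m⁻²·a⁻¹
Ordering by g·m⁻²·a⁻¹: zinc (15.5) > copper (10)

zinc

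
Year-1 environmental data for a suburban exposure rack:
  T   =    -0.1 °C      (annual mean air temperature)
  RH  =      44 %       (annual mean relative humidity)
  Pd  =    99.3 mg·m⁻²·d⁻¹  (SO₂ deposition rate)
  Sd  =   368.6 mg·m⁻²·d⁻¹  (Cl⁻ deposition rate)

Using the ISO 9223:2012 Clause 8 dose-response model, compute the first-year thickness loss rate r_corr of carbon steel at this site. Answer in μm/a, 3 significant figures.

carbon steel: T≤10 °C ⇒ hinge +0.150·(-0.1−10) = -1.5150
  Pd branch = 1.77·Pd^0.52·e^(0.02·RH+f) = 10.25 μm/a
  Cl⁻ term: 0.102·368.6^0.62·exp(0.033·44+0.04·-0.1) = 16.93
  r_corr = 10.25 + 16.93 = 27.18 μm/a

r_corr = 27.2 μm/a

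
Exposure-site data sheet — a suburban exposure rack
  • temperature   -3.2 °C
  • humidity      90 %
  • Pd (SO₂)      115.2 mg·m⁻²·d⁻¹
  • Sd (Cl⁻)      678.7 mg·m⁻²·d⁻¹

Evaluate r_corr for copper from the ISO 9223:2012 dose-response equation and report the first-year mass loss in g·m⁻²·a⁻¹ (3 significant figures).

copper: f(T) = +0.126·(T−10) [T≤10 °C] = -1.6632
  sulphur-dioxide contribution → 0.6983 μm/a
  chloride contribution → 1.301 μm/a
  total first-year rate 1.999 μm/a
Convert to mass loss: 1.999 μm/a × 8.96 g/cm³ = 17.91 g·m⁻²·a⁻¹

r_corr = 17.9 g·m⁻²·a⁻¹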